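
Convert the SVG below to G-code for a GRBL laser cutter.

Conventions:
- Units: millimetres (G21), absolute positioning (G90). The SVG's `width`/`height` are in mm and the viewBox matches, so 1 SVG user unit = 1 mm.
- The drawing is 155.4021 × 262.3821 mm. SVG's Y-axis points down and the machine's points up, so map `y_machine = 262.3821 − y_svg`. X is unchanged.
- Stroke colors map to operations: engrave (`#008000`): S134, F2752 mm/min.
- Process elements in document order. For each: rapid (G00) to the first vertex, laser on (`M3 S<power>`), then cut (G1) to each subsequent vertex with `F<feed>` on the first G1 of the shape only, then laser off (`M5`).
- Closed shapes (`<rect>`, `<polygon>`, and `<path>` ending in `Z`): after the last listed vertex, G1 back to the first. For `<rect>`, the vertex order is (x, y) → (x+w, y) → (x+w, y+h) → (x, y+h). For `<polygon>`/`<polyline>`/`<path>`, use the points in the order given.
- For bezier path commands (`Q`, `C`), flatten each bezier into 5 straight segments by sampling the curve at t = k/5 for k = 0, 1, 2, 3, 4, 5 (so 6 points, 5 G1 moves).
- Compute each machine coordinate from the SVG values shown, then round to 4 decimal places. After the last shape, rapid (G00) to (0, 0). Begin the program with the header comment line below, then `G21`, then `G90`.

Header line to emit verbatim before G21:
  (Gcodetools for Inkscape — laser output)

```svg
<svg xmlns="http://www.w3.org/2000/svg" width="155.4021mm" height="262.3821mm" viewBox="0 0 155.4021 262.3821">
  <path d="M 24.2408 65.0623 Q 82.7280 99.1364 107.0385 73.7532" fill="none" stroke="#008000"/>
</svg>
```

Since the viewBox matches the mm dimensions, user units are millimetres directly. The only transform is the Y-flip y_m = 262.3821 − y_svg.

Shape 1 is a quadratic bezier drawn with `<path>`. Its stroke #008000 means engrave at S134, F2752. After flipping Y the toolpath is (24.2408,197.3198) → (46.2686,186.0685) → (65.5623,179.5737) → (82.1218,177.8355) → (95.9472,180.8539) → (107.0385,188.6289).

(Gcodetools for Inkscape — laser output)
G21
G90
G00 X24.2408 Y197.3198
M3 S134
G1 X46.2686 Y186.0685 F2752
G1 X65.5623 Y179.5737
G1 X82.1218 Y177.8355
G1 X95.9472 Y180.8539
G1 X107.0385 Y188.6289
M5
G00 X0.0000 Y0.0000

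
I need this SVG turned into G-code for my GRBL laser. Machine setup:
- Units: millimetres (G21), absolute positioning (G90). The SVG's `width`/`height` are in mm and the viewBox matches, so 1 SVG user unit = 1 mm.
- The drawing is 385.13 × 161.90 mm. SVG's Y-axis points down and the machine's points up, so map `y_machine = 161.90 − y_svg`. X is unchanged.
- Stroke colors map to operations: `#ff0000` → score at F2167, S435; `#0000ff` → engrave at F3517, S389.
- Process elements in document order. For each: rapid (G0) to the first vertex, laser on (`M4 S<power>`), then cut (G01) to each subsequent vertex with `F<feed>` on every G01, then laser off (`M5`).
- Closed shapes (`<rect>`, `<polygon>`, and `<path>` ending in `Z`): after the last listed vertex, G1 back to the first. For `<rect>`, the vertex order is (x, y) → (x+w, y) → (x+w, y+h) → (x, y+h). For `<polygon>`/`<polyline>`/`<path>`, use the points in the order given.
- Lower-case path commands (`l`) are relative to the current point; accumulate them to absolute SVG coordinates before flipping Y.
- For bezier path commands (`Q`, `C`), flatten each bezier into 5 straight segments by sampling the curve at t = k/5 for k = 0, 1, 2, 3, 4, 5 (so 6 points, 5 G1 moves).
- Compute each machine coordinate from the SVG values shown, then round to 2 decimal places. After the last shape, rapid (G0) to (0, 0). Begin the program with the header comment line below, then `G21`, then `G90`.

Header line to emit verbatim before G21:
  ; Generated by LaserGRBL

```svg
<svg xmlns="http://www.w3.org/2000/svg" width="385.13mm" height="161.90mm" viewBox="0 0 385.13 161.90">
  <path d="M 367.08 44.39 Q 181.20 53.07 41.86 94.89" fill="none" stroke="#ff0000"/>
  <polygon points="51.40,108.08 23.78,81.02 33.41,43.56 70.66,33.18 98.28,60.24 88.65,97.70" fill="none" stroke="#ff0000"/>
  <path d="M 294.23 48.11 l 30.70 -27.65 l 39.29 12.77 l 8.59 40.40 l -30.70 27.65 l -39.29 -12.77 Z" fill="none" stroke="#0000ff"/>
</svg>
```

viewBox `0 0 385.13 161.90` with mm width/height → 1 unit = 1 mm. Flip: y_m = 161.90 − y_svg.

**Shape 1** — `<path>` quadratic bezier, stroke `#ff0000` → score (S435, F2167). Control points (SVG): P0=(367.08,44.39), P1=(181.20,53.07), P2=(41.86,94.89); sampled at t=k/5. Machine vertices: (367.08,117.51) → (294.59,112.71) → (225.82,105.26) → (160.78,95.16) → (99.46,82.41) → (41.86,67.01). Open path.

**Shape 2** — `<polygon>` regular polygon, stroke `#ff0000` → score (S435, F2167). Machine vertices: (51.40,53.82) → (23.78,80.88) → (33.41,118.34) → (70.66,128.72) → (98.28,101.66) → (88.65,64.20) → (51.40,53.82). Closed: final G1 returns to the first vertex.

**Shape 3** — `<path>` regular polygon, stroke `#0000ff` → engrave (S389, F3517). Machine vertices: (294.23,113.79) → (324.93,141.44) → (364.22,128.67) → (372.81,88.27) → (342.11,60.62) → (302.82,73.39) → (294.23,113.79). Closed: final G1 returns to the first vertex.

; Generated by LaserGRBL
G21
G90
G0 X367.08 Y117.51
M4 S435
G01 X294.59 Y112.71 F2167
G01 X225.82 Y105.26 F2167
G01 X160.78 Y95.16 F2167
G01 X99.46 Y82.41 F2167
G01 X41.86 Y67.01 F2167
M5
G0 X51.40 Y53.82
M4 S435
G01 X23.78 Y80.88 F2167
G01 X33.41 Y118.34 F2167
G01 X70.66 Y128.72 F2167
G01 X98.28 Y101.66 F2167
G01 X88.65 Y64.20 F2167
G01 X51.40 Y53.82 F2167
M5
G0 X294.23 Y113.79
M4 S389
G01 X324.93 Y141.44 F3517
G01 X364.22 Y128.67 F3517
G01 X372.81 Y88.27 F3517
G01 X342.11 Y60.62 F3517
G01 X302.82 Y73.39 F3517
G01 X294.23 Y113.79 F3517
M5
G0 X0.00 Y0.00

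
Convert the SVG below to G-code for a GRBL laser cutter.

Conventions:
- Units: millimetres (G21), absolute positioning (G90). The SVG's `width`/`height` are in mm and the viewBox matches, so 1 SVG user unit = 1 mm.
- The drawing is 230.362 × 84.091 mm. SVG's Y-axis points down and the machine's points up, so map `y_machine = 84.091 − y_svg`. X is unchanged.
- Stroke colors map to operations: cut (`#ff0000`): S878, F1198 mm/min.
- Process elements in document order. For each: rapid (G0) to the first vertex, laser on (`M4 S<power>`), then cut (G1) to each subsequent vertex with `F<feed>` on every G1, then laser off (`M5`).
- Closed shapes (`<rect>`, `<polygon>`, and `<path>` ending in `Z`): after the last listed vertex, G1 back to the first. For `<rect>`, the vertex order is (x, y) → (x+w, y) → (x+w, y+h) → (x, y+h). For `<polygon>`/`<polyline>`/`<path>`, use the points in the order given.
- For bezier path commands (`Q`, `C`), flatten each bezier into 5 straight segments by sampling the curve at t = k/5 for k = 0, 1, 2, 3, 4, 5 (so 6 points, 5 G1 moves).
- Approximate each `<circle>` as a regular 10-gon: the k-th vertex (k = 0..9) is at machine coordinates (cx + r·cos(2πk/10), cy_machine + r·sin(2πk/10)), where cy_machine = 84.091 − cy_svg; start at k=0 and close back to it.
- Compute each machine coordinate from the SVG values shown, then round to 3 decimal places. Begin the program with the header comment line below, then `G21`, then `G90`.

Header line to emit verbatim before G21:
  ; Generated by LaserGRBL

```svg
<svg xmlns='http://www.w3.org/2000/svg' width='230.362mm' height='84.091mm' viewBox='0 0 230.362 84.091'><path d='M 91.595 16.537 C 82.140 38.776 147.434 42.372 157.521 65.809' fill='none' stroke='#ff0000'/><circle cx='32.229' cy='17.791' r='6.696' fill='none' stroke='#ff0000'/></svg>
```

Since the viewBox matches the mm dimensions, user units are millimetres directly. The only transform is the Y-flip y_m = 84.091 − y_svg.

Shape 1 is a cubic bezier drawn with `<path>`. Its stroke #ff0000 means cut at S878, F1198. After flipping Y the toolpath is (91.595,67.554) → (93.852,56.140) → (107.811,47.353) → (127.234,39.346) → (145.884,30.271) → (157.521,18.282).

Shape 2 is a circle drawn with `<circle>`. Its stroke #ff0000 means cut at S878, F1198. After flipping Y the toolpath is (38.925,66.300) → (37.646,70.236) → (34.298,72.668) → (30.160,72.668) → (26.812,70.236) → (25.533,66.300) → (26.812,62.364) → (30.160,59.932) → (34.298,59.932) → (37.646,62.364) → (38.925,66.300), returning to the start.

; Generated by LaserGRBL
G21
G90
G0 X91.595 Y67.554
M4 S878
G1 X93.852 Y56.140 F1198
G1 X107.811 Y47.353 F1198
G1 X127.234 Y39.346 F1198
G1 X145.884 Y30.271 F1198
G1 X157.521 Y18.282 F1198
M5
G0 X38.925 Y66.300
M4 S878
G1 X37.646 Y70.236 F1198
G1 X34.298 Y72.668 F1198
G1 X30.160 Y72.668 F1198
G1 X26.812 Y70.236 F1198
G1 X25.533 Y66.300 F1198
G1 X26.812 Y62.364 F1198
G1 X30.160 Y59.932 F1198
G1 X34.298 Y59.932 F1198
G1 X37.646 Y62.364 F1198
G1 X38.925 Y66.300 F1198
M5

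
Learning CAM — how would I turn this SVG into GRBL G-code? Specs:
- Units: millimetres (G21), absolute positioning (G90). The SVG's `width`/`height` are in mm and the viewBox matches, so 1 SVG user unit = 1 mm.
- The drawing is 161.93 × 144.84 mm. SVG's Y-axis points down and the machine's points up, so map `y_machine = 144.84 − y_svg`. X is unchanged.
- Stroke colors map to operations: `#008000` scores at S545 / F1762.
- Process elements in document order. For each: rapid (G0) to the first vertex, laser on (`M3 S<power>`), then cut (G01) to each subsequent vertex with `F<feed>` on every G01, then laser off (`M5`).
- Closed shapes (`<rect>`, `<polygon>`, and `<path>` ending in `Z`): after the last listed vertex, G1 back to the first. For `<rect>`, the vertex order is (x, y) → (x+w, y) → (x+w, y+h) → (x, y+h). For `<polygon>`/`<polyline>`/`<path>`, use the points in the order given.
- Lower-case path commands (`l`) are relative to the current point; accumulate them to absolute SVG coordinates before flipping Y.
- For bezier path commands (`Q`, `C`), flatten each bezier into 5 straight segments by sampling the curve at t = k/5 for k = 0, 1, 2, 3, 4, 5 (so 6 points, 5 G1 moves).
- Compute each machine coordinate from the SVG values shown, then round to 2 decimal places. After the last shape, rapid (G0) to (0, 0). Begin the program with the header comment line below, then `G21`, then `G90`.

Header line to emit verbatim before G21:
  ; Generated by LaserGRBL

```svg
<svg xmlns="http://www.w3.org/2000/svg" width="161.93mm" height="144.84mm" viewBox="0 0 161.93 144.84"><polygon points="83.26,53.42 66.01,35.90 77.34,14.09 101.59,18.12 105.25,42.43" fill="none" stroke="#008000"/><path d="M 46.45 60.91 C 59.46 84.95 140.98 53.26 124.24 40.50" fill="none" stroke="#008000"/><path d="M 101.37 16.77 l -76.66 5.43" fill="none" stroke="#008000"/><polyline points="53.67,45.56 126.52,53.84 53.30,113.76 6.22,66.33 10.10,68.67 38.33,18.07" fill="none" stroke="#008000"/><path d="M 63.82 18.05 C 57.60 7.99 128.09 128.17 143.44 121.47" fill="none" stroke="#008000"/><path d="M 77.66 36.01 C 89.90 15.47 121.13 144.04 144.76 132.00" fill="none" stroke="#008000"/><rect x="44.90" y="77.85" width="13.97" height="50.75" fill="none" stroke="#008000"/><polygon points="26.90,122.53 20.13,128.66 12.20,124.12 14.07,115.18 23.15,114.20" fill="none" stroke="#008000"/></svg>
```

1 u = 1 mm; y_m = 144.84 − y.

[1] `<polygon>` regular polygon, #008000→score S545 F1762: (83.26,91.42) → (66.01,108.94) → (77.34,130.75) → (101.59,126.72) → (105.25,102.41) → (83.26,91.42) (closed)

[2] `<path>` cubic bezier, #008000→score S545 F1762: (46.45,83.93) → (61.14,75.60) → (84.27,77.05) → (107.84,84.72) → (123.83,95.01) → (124.24,104.34)

[3] `<path>` line segment, #008000→score S545 F1762: (101.37,128.07) → (24.71,122.64)

[4] `<polyline>` open polyline, #008000→score S545 F1762: (53.67,99.28) → (126.52,91.00) → (53.30,31.08) → (6.22,78.51) → (10.10,76.17) → (38.33,126.77)

[5] `<path>` cubic bezier, #008000→score S545 F1762: (63.82,126.79) → (68.24,119.25) → (84.74,92.80) → (106.99,59.78) → (128.67,32.52) → (143.44,23.37)

[6] `<path>` cubic bezier, #008000→score S545 F1762: (77.66,108.83) → (87.07,105.58) → (99.76,80.45) → (114.46,47.34) → (129.88,20.17) → (144.76,12.84)

[7] `<rect>` rectangle, #008000→score S545 F1762: (44.90,66.99) → (58.87,66.99) → (58.87,16.24) → (44.90,16.24) → (44.90,66.99) (closed)

[8] `<polygon>` regular polygon, #008000→score S545 F1762: (26.90,22.31) → (20.13,16.18) → (12.20,20.72) → (14.07,29.66) → (23.15,30.64) → (26.90,22.31) (closed)

; Generated by LaserGRBL
G21
G90
G0 X83.26 Y91.42
M3 S545
G01 X66.01 Y108.94 F1762
G01 X77.34 Y130.75 F1762
G01 X101.59 Y126.72 F1762
G01 X105.25 Y102.41 F1762
G01 X83.26 Y91.42 F1762
M5
G0 X46.45 Y83.93
M3 S545
G01 X61.14 Y75.60 F1762
G01 X84.27 Y77.05 F1762
G01 X107.84 Y84.72 F1762
G01 X123.83 Y95.01 F1762
G01 X124.24 Y104.34 F1762
M5
G0 X101.37 Y128.07
M3 S545
G01 X24.71 Y122.64 F1762
M5
G0 X53.67 Y99.28
M3 S545
G01 X126.52 Y91.00 F1762
G01 X53.30 Y31.08 F1762
G01 X6.22 Y78.51 F1762
G01 X10.10 Y76.17 F1762
G01 X38.33 Y126.77 F1762
M5
G0 X63.82 Y126.79
M3 S545
G01 X68.24 Y119.25 F1762
G01 X84.74 Y92.80 F1762
G01 X106.99 Y59.78 F1762
G01 X128.67 Y32.52 F1762
G01 X143.44 Y23.37 F1762
M5
G0 X77.66 Y108.83
M3 S545
G01 X87.07 Y105.58 F1762
G01 X99.76 Y80.45 F1762
G01 X114.46 Y47.34 F1762
G01 X129.88 Y20.17 F1762
G01 X144.76 Y12.84 F1762
M5
G0 X44.90 Y66.99
M3 S545
G01 X58.87 Y66.99 F1762
G01 X58.87 Y16.24 F1762
G01 X44.90 Y16.24 F1762
G01 X44.90 Y66.99 F1762
M5
G0 X26.90 Y22.31
M3 S545
G01 X20.13 Y16.18 F1762
G01 X12.20 Y20.72 F1762
G01 X14.07 Y29.66 F1762
G01 X23.15 Y30.64 F1762
G01 X26.90 Y22.31 F1762
M5
G0 X0.00 Y0.00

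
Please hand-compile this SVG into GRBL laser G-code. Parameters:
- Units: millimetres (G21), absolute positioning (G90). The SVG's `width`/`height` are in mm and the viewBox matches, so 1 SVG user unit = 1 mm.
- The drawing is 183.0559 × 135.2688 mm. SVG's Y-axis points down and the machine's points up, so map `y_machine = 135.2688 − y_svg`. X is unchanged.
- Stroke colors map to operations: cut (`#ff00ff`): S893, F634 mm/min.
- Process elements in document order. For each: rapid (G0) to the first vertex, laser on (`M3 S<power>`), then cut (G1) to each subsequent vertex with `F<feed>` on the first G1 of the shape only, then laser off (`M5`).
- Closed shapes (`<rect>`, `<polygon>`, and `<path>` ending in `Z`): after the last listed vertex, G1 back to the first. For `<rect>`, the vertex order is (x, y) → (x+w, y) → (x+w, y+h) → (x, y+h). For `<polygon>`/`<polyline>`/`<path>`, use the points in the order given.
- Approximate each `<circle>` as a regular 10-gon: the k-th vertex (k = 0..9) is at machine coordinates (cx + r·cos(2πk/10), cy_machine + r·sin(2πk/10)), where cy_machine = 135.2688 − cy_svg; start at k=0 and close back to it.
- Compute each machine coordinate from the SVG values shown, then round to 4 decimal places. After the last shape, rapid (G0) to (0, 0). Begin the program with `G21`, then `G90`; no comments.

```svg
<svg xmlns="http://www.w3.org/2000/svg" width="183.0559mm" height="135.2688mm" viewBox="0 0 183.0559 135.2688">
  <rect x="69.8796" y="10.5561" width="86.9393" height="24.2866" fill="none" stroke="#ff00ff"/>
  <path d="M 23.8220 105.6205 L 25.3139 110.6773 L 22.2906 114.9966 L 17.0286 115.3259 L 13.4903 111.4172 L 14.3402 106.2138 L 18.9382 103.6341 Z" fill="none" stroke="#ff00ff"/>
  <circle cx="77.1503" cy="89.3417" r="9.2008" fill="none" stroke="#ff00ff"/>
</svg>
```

Since the viewBox matches the mm dimensions, user units are millimetres directly. The only transform is the Y-flip y_m = 135.2688 − y_svg.

Shape 1 is a rectangle drawn with `<rect>`. Its stroke #ff00ff means cut at S893, F634. After flipping Y the toolpath is (69.8796,124.7127) → (156.8189,124.7127) → (156.8189,100.4261) → (69.8796,100.4261) → (69.8796,124.7127), returning to the start.

Shape 2 is a regular polygon drawn with `<path>`. Its stroke #ff00ff means cut at S893, F634. After flipping Y the toolpath is (23.8220,29.6483) → (25.3139,24.5915) → (22.2906,20.2722) → (17.0286,19.9429) → (13.4903,23.8516) → (14.3402,29.0550) → (18.9382,31.6347) → (23.8220,29.6483), returning to the start.

Shape 3 is a circle drawn with `<circle>`. Its stroke #ff00ff means cut at S893, F634. After flipping Y the toolpath is (86.3511,45.9271) → (84.5939,51.3352) → (79.9935,54.6776) → (74.3071,54.6776) → (69.7067,51.3352) → (67.9495,45.9271) → (69.7067,40.5190) → (74.3071,37.1766) → (79.9935,37.1766) → (84.5939,40.5190) → (86.3511,45.9271), returning to the start.

G21
G90
G0 X69.8796 Y124.7127
M3 S893
G1 X156.8189 Y124.7127 F634
G1 X156.8189 Y100.4261
G1 X69.8796 Y100.4261
G1 X69.8796 Y124.7127
M5
G0 X23.8220 Y29.6483
M3 S893
G1 X25.3139 Y24.5915 F634
G1 X22.2906 Y20.2722
G1 X17.0286 Y19.9429
G1 X13.4903 Y23.8516
G1 X14.3402 Y29.0550
G1 X18.9382 Y31.6347
G1 X23.8220 Y29.6483
M5
G0 X86.3511 Y45.9271
M3 S893
G1 X84.5939 Y51.3352 F634
G1 X79.9935 Y54.6776
G1 X74.3071 Y54.6776
G1 X69.7067 Y51.3352
G1 X67.9495 Y45.9271
G1 X69.7067 Y40.5190
G1 X74.3071 Y37.1766
G1 X79.9935 Y37.1766
G1 X84.5939 Y40.5190
G1 X86.3511 Y45.9271
M5
G0 X0.0000 Y0.0000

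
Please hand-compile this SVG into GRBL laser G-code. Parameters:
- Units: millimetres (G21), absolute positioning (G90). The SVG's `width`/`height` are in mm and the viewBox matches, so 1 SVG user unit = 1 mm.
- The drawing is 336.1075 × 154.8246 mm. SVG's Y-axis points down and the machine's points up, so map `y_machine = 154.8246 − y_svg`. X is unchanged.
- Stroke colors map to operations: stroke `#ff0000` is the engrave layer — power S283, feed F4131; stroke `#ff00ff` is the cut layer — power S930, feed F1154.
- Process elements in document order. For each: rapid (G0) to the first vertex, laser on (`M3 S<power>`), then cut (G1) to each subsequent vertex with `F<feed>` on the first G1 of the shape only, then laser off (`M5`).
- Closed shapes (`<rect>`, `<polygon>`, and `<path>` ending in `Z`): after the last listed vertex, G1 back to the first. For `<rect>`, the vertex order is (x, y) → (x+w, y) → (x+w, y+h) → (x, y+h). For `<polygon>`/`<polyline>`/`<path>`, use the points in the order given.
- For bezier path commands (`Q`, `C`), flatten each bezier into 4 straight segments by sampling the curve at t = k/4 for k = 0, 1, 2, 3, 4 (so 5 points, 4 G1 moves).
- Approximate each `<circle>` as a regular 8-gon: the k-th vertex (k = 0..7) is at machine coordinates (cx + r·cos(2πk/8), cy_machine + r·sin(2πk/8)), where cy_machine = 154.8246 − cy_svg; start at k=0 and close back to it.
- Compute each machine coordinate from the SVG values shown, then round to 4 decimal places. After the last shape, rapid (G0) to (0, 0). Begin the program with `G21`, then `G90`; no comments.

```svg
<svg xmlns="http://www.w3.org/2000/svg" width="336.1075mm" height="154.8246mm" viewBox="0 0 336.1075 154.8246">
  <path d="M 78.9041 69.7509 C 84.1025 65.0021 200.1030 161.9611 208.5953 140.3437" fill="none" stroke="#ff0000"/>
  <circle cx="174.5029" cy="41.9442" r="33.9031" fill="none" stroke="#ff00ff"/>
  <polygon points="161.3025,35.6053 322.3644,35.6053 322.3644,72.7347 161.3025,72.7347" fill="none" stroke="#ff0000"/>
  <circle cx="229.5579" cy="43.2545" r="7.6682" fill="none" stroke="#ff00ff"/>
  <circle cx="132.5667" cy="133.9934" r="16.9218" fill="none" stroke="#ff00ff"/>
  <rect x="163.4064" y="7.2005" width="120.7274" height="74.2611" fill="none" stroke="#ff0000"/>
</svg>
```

Since the viewBox matches the mm dimensions, user units are millimetres directly. The only transform is the Y-flip y_m = 154.8246 − y_svg.

Shape 1 is a cubic bezier drawn with `<path>`. Its stroke #ff0000 means engrave at S283, F4131. After flipping Y the toolpath is (78.9041,85.0737) → (100.1672,73.0070) → (142.5145,43.4516) → (185.4794,17.0590) → (208.5953,14.4809).

Shape 2 is a circle drawn with `<circle>`. Its stroke #ff00ff means cut at S930, F1154. After flipping Y the toolpath is (208.4060,112.8804) → (198.4760,136.8535) → (174.5029,146.7835) → (150.5298,136.8535) → (140.5998,112.8804) → (150.5298,88.9073) → (174.5029,78.9773) → (198.4760,88.9073) → (208.4060,112.8804), returning to the start.

Shape 3 is a rectangle drawn with `<polygon>`. Its stroke #ff0000 means engrave at S283, F4131. After flipping Y the toolpath is (161.3025,119.2193) → (322.3644,119.2193) → (322.3644,82.0899) → (161.3025,82.0899) → (161.3025,119.2193), returning to the start.

Shape 4 is a circle drawn with `<circle>`. Its stroke #ff00ff means cut at S930, F1154. After flipping Y the toolpath is (237.2261,111.5701) → (234.9801,116.9923) → (229.5579,119.2383) → (224.1357,116.9923) → (221.8897,111.5701) → (224.1357,106.1479) → (229.5579,103.9019) → (234.9801,106.1479) → (237.2261,111.5701), returning to the start.

Shape 5 is a circle drawn with `<circle>`. Its stroke #ff00ff means cut at S930, F1154. After flipping Y the toolpath is (149.4885,20.8312) → (144.5322,32.7967) → (132.5667,37.7530) → (120.6012,32.7967) → (115.6449,20.8312) → (120.6012,8.8657) → (132.5667,3.9094) → (144.5322,8.8657) → (149.4885,20.8312), returning to the start.

Shape 6 is a rectangle drawn with `<rect>`. Its stroke #ff0000 means engrave at S283, F4131. After flipping Y the toolpath is (163.4064,147.6241) → (284.1338,147.6241) → (284.1338,73.3630) → (163.4064,73.3630) → (163.4064,147.6241), returning to the start.

G21
G90
G0 X78.9041 Y85.0737
M3 S283
G1 X100.1672 Y73.0070 F4131
G1 X142.5145 Y43.4516
G1 X185.4794 Y17.0590
G1 X208.5953 Y14.4809
M5
G0 X208.4060 Y112.8804
M3 S930
G1 X198.4760 Y136.8535 F1154
G1 X174.5029 Y146.7835
G1 X150.5298 Y136.8535
G1 X140.5998 Y112.8804
G1 X150.5298 Y88.9073
G1 X174.5029 Y78.9773
G1 X198.4760 Y88.9073
G1 X208.4060 Y112.8804
M5
G0 X161.3025 Y119.2193
M3 S283
G1 X322.3644 Y119.2193 F4131
G1 X322.3644 Y82.0899
G1 X161.3025 Y82.0899
G1 X161.3025 Y119.2193
M5
G0 X237.2261 Y111.5701
M3 S930
G1 X234.9801 Y116.9923 F1154
G1 X229.5579 Y119.2383
G1 X224.1357 Y116.9923
G1 X221.8897 Y111.5701
G1 X224.1357 Y106.1479
G1 X229.5579 Y103.9019
G1 X234.9801 Y106.1479
G1 X237.2261 Y111.5701
M5
G0 X149.4885 Y20.8312
M3 S930
G1 X144.5322 Y32.7967 F1154
G1 X132.5667 Y37.7530
G1 X120.6012 Y32.7967
G1 X115.6449 Y20.8312
G1 X120.6012 Y8.8657
G1 X132.5667 Y3.9094
G1 X144.5322 Y8.8657
G1 X149.4885 Y20.8312
M5
G0 X163.4064 Y147.6241
M3 S283
G1 X284.1338 Y147.6241 F4131
G1 X284.1338 Y73.3630
G1 X163.4064 Y73.3630
G1 X163.4064 Y147.6241
M5
G0 X0.0000 Y0.0000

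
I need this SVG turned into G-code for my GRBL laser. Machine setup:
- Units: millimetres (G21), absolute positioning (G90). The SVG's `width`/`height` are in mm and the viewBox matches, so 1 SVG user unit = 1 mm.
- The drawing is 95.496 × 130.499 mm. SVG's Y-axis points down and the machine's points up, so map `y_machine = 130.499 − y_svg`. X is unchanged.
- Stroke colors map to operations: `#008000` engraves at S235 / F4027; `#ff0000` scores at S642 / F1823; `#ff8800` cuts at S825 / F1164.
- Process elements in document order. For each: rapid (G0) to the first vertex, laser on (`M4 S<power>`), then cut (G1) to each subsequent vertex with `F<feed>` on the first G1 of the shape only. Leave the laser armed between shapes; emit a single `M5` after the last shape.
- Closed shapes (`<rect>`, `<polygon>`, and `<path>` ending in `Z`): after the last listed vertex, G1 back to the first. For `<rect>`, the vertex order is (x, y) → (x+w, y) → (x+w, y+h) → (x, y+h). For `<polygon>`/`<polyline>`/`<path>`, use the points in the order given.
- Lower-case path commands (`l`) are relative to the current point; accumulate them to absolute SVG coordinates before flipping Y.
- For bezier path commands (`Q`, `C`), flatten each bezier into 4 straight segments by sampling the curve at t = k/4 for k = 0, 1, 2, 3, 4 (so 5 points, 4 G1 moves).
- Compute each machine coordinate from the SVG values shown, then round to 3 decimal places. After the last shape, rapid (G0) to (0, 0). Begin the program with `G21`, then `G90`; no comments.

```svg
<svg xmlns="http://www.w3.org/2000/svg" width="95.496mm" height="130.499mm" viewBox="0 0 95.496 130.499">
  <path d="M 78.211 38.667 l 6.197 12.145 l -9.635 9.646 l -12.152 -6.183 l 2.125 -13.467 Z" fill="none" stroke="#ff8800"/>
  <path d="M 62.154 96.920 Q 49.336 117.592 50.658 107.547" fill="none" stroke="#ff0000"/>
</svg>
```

1 u = 1 mm; y_m = 130.499 − y.

[1] `<path>` regular polygon, #ff8800→cut S825 F1164: (78.211,91.832) → (84.408,79.687) → (74.773,70.041) → (62.621,76.224) → (64.746,89.691) → (78.211,91.832) (closed)

[2] `<path>` quadratic bezier, #ff0000→score S642 F1823: (62.154,33.579) → (56.629,25.163) → (52.871,20.586) → (50.881,19.849) → (50.658,22.952)

G21
G90
G0 X78.211 Y91.832
M4 S825
G1 X84.408 Y79.687 F1164
G1 X74.773 Y70.041
G1 X62.621 Y76.224
G1 X64.746 Y89.691
G1 X78.211 Y91.832
G0 X62.154 Y33.579
M4 S642
G1 X56.629 Y25.163 F1823
G1 X52.871 Y20.586
G1 X50.881 Y19.849
G1 X50.658 Y22.952
M5
G0 X0.000 Y0.000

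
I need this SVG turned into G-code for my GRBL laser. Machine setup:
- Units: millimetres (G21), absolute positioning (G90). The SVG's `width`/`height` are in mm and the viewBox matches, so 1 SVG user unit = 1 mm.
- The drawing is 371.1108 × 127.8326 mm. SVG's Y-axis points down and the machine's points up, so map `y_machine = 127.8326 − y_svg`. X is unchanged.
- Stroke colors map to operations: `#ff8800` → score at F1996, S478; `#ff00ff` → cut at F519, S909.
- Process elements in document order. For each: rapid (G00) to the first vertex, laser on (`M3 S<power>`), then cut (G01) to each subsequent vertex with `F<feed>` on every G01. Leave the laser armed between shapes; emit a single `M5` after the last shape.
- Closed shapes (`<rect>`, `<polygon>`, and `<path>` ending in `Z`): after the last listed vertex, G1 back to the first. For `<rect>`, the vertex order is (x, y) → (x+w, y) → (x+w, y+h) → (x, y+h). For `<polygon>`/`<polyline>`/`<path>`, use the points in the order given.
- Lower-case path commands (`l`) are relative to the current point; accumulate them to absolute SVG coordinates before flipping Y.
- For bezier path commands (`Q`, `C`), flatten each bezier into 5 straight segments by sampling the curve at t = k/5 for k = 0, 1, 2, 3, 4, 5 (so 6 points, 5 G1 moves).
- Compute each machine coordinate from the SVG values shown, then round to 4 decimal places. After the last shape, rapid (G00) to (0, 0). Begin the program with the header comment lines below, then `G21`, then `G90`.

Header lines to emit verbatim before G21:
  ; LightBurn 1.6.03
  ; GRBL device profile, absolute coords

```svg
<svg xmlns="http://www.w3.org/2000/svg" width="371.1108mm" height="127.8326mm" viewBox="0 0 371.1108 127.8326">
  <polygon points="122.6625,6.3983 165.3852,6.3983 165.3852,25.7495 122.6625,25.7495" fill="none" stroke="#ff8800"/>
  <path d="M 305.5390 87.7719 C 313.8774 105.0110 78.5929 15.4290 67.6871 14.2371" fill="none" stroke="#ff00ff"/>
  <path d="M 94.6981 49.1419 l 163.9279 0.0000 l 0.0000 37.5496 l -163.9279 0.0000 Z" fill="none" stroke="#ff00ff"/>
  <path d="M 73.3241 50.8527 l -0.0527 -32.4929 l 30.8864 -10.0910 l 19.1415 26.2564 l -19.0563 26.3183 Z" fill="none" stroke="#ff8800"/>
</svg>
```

; LightBurn 1.6.03
; GRBL device profile, absolute coords
G21
G90
G00 X122.6625 Y121.4343
M3 S478
G01 X165.3852 Y121.4343 F1996
G01 X165.3852 Y102.0831 F1996
G01 X122.6625 Y102.0831 F1996
G01 X122.6625 Y121.4343 F1996
G00 X305.5390 Y40.0607
M3 S909
G01 X285.0513 Y40.9741 F519
G01 X228.5582 Y58.1544 F519
G01 X158.5237 Y82.2315 F519
G01 X97.4120 Y103.8352 F519
G01 X67.6871 Y113.5955 F519
G00 X94.6981 Y78.6907
M3 S909
G01 X258.6260 Y78.6907 F519
G01 X258.6260 Y41.1411 F519
G01 X94.6981 Y41.1411 F519
G01 X94.6981 Y78.6907 F519
G00 X73.3241 Y76.9799
M3 S478
G01 X73.2714 Y109.4728 F1996
G01 X104.1578 Y119.5638 F1996
G01 X123.2993 Y93.3074 F1996
G01 X104.2430 Y66.9891 F1996
G01 X73.3241 Y76.9799 F1996
M5
G00 X0.0000 Y0.0000

1 u = 1 mm; y_m = 127.8326 − y.

[1] `<polygon>` rectangle, #ff8800→score S478 F1996: (122.6625,121.4343) → (165.3852,121.4343) → (165.3852,102.0831) → (122.6625,102.0831) → (122.6625,121.4343) (closed)

[2] `<path>` cubic bezier, #ff00ff→cut S909 F519: (305.5390,40.0607) → (285.0513,40.9741) → (228.5582,58.1544) → (158.5237,82.2315) → (97.4120,103.8352) → (67.6871,113.5955)

[3] `<path>` rectangle, #ff00ff→cut S909 F519: (94.6981,78.6907) → (258.6260,78.6907) → (258.6260,41.1411) → (94.6981,41.1411) → (94.6981,78.6907) (closed)

[4] `<path>` regular polygon, #ff8800→score S478 F1996: (73.3241,76.9799) → (73.2714,109.4728) → (104.1578,119.5638) → (123.2993,93.3074) → (104.2430,66.9891) → (73.3241,76.9799) (closed)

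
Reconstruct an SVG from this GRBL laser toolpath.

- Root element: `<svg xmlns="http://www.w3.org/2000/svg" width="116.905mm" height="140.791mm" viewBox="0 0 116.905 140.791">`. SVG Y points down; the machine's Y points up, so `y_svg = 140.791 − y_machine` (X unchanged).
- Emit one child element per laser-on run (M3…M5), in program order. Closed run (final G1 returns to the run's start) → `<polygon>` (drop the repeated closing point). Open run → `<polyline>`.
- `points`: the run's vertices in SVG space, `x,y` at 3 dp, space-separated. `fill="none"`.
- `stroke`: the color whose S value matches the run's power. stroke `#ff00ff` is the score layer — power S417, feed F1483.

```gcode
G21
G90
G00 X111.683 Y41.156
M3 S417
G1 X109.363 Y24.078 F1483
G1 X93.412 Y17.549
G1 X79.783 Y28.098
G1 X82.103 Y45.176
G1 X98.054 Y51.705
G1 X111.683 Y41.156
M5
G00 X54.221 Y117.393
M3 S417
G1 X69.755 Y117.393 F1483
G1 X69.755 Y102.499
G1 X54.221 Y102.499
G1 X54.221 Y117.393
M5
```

Each laser-on run becomes one SVG element. Flip Y back into SVG space with y_svg = 140.791 − y_machine. Every run uses S417, so all elements get stroke `#ff00ff` (score).

Run 1: The run returns to its start, so emit a `<polygon>` with points (Y-flipped): 111.683,99.635 109.363,116.713 93.412,123.242 79.783,112.693 82.103,95.615 98.054,89.086.

Run 2: The run returns to its start, so emit a `<polygon>` with points (Y-flipped): 54.221,23.398 69.755,23.398 69.755,38.292 54.221,38.292.

<svg xmlns="http://www.w3.org/2000/svg" width="116.905mm" height="140.791mm" viewBox="0 0 116.905 140.791">
  <polygon points="111.683,99.635 109.363,116.713 93.412,123.242 79.783,112.693 82.103,95.615 98.054,89.086" fill="none" stroke="#ff00ff"/>
  <polygon points="54.221,23.398 69.755,23.398 69.755,38.292 54.221,38.292" fill="none" stroke="#ff00ff"/>
</svg>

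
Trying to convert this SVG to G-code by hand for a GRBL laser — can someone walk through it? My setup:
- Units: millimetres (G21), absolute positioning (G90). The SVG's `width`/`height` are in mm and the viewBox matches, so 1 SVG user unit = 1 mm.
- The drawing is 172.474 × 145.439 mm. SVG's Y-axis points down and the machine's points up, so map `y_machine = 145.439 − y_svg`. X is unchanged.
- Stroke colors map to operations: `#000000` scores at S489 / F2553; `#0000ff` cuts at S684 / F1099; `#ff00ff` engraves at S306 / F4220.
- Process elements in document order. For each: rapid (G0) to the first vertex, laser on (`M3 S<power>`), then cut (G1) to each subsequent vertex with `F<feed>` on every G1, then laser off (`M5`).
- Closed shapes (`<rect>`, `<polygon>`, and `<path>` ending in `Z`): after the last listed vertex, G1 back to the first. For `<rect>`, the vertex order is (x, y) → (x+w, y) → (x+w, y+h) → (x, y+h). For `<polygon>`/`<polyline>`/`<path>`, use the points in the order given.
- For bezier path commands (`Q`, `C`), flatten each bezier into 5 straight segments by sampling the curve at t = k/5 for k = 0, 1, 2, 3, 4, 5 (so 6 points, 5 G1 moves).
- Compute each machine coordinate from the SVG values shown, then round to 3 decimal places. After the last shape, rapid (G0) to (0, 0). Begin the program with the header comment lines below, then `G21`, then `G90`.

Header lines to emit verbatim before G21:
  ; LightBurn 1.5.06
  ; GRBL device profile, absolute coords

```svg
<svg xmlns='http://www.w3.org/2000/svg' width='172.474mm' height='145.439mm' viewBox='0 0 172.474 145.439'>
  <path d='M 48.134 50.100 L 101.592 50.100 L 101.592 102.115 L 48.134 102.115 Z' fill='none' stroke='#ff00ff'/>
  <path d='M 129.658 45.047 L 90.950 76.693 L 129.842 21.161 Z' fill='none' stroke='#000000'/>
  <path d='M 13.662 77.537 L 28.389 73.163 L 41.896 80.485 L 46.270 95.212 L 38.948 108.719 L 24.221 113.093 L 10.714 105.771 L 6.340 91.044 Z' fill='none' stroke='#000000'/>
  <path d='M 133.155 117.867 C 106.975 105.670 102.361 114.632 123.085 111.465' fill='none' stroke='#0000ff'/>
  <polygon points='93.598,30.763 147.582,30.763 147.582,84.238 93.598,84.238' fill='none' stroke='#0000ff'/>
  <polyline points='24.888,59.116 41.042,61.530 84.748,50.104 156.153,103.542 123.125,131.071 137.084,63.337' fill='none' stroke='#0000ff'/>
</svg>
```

viewBox `0 0 172.474 145.439` with mm width/height → 1 unit = 1 mm. Flip: y_m = 145.439 − y_svg.

**Shape 1** — `<path>` rectangle, stroke `#ff00ff` → engrave (S306, F4220). Machine vertices: (48.134,95.339) → (101.592,95.339) → (101.592,43.324) → (48.134,43.324) → (48.134,95.339). Closed: final G1 returns to the first vertex.

**Shape 2** — `<path>` closed polygon, stroke `#000000` → score (S489, F2553). Machine vertices: (129.658,100.392) → (90.950,68.746) → (129.842,124.278) → (129.658,100.392). Closed: final G1 returns to the first vertex.

**Shape 3** — `<path>` regular polygon, stroke `#000000` → score (S489, F2553). Machine vertices: (13.662,67.902) → (28.389,72.276) → (41.896,64.954) → (46.270,50.227) → (38.948,36.720) → (24.221,32.346) → (10.714,39.668) → (6.340,54.395) → (13.662,67.902). Closed: final G1 returns to the first vertex.

**Shape 4** — `<path>` cubic bezier, stroke `#0000ff` → cut (S684, F1099). Control points (SVG): P0=(133.155,117.867), P1=(106.975,105.670), P2=(102.361,114.632), P3=(123.085,111.465); sampled at t=k/5. Machine vertices: (133.155,27.572) → (120.065,32.617) → (112.332,34.183) → (110.137,33.865) → (113.661,33.263) → (123.085,33.974). Open path.

**Shape 5** — `<polygon>` rectangle, stroke `#0000ff` → cut (S684, F1099). Machine vertices: (93.598,114.676) → (147.582,114.676) → (147.582,61.201) → (93.598,61.201) → (93.598,114.676). Closed: final G1 returns to the first vertex.

**Shape 6** — `<polyline>` open polyline, stroke `#0000ff` → cut (S684, F1099). Machine vertices: (24.888,86.323) → (41.042,83.909) → (84.748,95.335) → (156.153,41.897) → (123.125,14.368) → (137.084,82.102). Open path.

; LightBurn 1.5.06
; GRBL device profile, absolute coords
G21
G90
G0 X48.134 Y95.339
M3 S306
G1 X101.592 Y95.339 F4220
G1 X101.592 Y43.324 F4220
G1 X48.134 Y43.324 F4220
G1 X48.134 Y95.339 F4220
M5
G0 X129.658 Y100.392
M3 S489
G1 X90.950 Y68.746 F2553
G1 X129.842 Y124.278 F2553
G1 X129.658 Y100.392 F2553
M5
G0 X13.662 Y67.902
M3 S489
G1 X28.389 Y72.276 F2553
G1 X41.896 Y64.954 F2553
G1 X46.270 Y50.227 F2553
G1 X38.948 Y36.720 F2553
G1 X24.221 Y32.346 F2553
G1 X10.714 Y39.668 F2553
G1 X6.340 Y54.395 F2553
G1 X13.662 Y67.902 F2553
M5
G0 X133.155 Y27.572
M3 S684
G1 X120.065 Y32.617 F1099
G1 X112.332 Y34.183 F1099
G1 X110.137 Y33.865 F1099
G1 X113.661 Y33.263 F1099
G1 X123.085 Y33.974 F1099
M5
G0 X93.598 Y114.676
M3 S684
G1 X147.582 Y114.676 F1099
G1 X147.582 Y61.201 F1099
G1 X93.598 Y61.201 F1099
G1 X93.598 Y114.676 F1099
M5
G0 X24.888 Y86.323
M3 S684
G1 X41.042 Y83.909 F1099
G1 X84.748 Y95.335 F1099
G1 X156.153 Y41.897 F1099
G1 X123.125 Y14.368 F1099
G1 X137.084 Y82.102 F1099
M5
G0 X0.000 Y0.000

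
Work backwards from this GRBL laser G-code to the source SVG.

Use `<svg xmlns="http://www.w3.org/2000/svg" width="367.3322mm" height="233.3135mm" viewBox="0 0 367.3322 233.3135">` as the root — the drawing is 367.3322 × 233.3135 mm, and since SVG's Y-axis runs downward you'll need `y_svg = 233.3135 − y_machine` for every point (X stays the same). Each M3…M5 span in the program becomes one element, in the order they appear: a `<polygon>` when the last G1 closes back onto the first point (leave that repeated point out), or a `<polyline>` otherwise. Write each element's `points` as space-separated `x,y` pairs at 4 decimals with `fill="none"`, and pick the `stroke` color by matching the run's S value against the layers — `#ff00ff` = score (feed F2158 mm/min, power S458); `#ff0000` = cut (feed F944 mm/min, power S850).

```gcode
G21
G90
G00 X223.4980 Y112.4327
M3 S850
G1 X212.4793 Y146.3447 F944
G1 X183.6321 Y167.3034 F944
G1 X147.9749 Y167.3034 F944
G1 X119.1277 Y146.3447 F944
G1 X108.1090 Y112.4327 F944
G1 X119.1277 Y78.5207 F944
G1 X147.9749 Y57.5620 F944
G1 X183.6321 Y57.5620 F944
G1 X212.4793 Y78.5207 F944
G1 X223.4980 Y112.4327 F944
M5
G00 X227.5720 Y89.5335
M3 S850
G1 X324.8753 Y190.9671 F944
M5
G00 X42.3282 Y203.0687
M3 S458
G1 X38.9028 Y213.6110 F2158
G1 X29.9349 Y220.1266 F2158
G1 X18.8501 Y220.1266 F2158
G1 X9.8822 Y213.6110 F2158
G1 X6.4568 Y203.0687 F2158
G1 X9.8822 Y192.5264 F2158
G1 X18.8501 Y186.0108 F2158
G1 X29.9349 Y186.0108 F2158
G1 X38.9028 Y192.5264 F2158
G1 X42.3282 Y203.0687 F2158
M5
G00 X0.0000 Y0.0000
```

Machine Y-up, SVG Y-down with viewBox height 233.3135, so y_svg = 233.3135 − y_machine; X carries over.

Run 1: power S850 maps to stroke `#ff0000` (cut). The run returns to its start, so emit a `<polygon>` with points (Y-flipped): 223.4980,120.8808 212.4793,86.9688 183.6321,66.0101 147.9749,66.0101 119.1277,86.9688 108.1090,120.8808 119.1277,154.7928 147.9749,175.7515 183.6321,175.7515 212.4793,154.7928.

Run 2: S850 ⇒ cut layer `#ff0000`. The run is open, so emit a `<polyline>` with points (Y-flipped): 227.5720,143.7800 324.8753,42.3464.

Run 3: the run's S458 means `#ff00ff` (score). The run returns to its start, so emit a `<polygon>` with points (Y-flipped): 42.3282,30.2448 38.9028,19.7025 29.9349,13.1869 18.8501,13.1869 9.8822,19.7025 6.4568,30.2448 9.8822,40.7871 18.8501,47.3027 29.9349,47.3027 38.9028,40.7871.

<svg xmlns="http://www.w3.org/2000/svg" width="367.3322mm" height="233.3135mm" viewBox="0 0 367.3322 233.3135">
  <polygon points="223.4980,120.8808 212.4793,86.9688 183.6321,66.0101 147.9749,66.0101 119.1277,86.9688 108.1090,120.8808 119.1277,154.7928 147.9749,175.7515 183.6321,175.7515 212.4793,154.7928" fill="none" stroke="#ff0000"/>
  <polyline points="227.5720,143.7800 324.8753,42.3464" fill="none" stroke="#ff0000"/>
  <polygon points="42.3282,30.2448 38.9028,19.7025 29.9349,13.1869 18.8501,13.1869 9.8822,19.7025 6.4568,30.2448 9.8822,40.7871 18.8501,47.3027 29.9349,47.3027 38.9028,40.7871" fill="none" stroke="#ff00ff"/>
</svg>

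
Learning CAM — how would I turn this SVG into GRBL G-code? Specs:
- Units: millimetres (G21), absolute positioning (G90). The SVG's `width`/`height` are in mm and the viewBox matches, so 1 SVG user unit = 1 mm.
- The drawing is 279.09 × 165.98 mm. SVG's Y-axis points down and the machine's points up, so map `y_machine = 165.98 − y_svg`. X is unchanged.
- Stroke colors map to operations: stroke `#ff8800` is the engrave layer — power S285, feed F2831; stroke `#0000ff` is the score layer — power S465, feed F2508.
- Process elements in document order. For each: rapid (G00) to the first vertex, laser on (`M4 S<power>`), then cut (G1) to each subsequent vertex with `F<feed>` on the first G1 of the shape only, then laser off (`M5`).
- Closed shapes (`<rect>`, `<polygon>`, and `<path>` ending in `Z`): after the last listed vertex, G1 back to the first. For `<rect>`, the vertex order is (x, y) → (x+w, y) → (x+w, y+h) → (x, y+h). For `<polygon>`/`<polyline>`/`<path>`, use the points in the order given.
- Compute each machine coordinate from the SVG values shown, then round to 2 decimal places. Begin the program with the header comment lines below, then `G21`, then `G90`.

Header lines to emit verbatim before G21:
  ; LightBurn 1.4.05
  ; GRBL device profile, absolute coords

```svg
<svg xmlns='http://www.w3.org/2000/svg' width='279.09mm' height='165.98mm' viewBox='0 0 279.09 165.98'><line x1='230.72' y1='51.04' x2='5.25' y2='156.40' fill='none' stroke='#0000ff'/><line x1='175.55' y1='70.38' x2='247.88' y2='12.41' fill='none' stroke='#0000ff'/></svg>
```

; LightBurn 1.4.05
; GRBL device profile, absolute coords
G21
G90
G00 X230.72 Y114.94
M4 S465
G1 X5.25 Y9.58 F2508
M5
G00 X175.55 Y95.60
M4 S465
G1 X247.88 Y153.57 F2508
M5

1 u = 1 mm; y_m = 165.98 − y.

[1] `<line>` line segment, #0000ff→score S465 F2508: (230.72,114.94) → (5.25,9.58)

[2] `<line>` line segment, #0000ff→score S465 F2508: (175.55,95.60) → (247.88,153.57)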